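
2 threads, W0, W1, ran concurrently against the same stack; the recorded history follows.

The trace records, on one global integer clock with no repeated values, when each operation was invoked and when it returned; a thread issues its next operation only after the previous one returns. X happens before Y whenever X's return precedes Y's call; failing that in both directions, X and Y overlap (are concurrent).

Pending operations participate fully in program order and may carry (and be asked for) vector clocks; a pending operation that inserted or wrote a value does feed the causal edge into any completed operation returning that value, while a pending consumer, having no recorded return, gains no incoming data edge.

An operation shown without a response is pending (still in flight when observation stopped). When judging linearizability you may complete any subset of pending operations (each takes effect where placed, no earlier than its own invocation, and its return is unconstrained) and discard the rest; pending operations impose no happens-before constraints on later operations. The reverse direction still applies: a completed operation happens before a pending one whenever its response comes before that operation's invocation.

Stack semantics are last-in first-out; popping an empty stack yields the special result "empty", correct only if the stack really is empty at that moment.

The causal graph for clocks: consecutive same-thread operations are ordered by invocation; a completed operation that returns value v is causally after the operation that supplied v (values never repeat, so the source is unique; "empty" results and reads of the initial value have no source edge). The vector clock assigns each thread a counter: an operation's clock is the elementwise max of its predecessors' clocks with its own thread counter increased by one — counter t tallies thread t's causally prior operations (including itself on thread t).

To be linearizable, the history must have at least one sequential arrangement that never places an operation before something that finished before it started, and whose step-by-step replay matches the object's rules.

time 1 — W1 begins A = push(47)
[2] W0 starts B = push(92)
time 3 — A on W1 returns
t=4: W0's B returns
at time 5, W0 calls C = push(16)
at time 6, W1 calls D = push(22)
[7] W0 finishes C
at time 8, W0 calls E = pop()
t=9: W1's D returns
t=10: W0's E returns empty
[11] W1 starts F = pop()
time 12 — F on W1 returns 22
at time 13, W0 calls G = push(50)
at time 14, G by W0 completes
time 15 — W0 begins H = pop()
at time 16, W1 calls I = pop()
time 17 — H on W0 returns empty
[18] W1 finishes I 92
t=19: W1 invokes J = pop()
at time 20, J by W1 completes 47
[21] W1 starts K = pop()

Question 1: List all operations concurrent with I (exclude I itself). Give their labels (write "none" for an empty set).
Answer: H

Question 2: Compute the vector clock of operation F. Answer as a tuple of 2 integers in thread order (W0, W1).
Answer: (0, 3)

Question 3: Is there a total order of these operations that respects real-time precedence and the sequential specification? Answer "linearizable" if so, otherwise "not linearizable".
the violation lands at event 10, E's response at time 10: events 1..9 linearize, events 1..10 do not
5 completed operations, 6 real-time-consistent orders — every stack replay fails
for example A, B, C, D, E fails at step 5: E pop() → empty is not legal there
for example A, B, C, E, D fails at step 4: E pop() → empty is not legal there

not linearizable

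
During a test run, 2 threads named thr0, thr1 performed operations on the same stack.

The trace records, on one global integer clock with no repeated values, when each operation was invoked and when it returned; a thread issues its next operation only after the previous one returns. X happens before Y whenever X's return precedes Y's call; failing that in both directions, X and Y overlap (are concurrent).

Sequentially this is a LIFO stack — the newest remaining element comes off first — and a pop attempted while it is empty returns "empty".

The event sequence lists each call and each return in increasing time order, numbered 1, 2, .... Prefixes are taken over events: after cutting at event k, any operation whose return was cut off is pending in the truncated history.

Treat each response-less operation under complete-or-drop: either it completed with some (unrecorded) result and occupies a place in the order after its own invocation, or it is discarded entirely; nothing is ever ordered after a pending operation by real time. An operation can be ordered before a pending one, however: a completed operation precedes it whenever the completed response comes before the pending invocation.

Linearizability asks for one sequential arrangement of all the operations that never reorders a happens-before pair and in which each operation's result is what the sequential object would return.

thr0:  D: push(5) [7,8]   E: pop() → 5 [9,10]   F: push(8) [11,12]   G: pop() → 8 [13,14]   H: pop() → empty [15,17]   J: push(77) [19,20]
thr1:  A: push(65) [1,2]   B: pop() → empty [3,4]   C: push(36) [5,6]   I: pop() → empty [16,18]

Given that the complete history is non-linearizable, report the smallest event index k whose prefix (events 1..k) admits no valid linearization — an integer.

events 1..3 are linearizable; a witness order is A:
step 1: A push(65) — stack <65>
once event 4 joins (B's response, time 4), exhaustive search finds no witness
e.g. A, B: illegal at step 2, since B pop() → empty cannot apply there

4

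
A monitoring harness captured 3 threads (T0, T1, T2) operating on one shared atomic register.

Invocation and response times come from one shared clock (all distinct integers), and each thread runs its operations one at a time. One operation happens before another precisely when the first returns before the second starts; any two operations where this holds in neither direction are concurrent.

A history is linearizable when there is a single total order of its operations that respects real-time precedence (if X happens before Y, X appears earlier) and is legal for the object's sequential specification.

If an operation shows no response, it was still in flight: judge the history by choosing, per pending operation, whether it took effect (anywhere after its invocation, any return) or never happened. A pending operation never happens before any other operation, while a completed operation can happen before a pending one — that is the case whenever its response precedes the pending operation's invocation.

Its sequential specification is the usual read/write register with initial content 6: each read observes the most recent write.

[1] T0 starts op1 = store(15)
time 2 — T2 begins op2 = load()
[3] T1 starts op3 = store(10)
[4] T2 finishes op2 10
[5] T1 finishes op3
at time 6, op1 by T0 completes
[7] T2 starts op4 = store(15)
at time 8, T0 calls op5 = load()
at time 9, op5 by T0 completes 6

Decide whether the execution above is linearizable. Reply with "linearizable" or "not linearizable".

not linearizable

already the first 9 events (up to op5's response at time 9) admit no linearization; the first 8 still do
all 6 real-time-respecting orders fail — 4 completed atomic register operations, no legal replay
every completion of the 1 pending operation (op4) was checked; none linearizes
e.g. op1, op2, op3, op5 (pending dropped): illegal at step 2, since op2 load() → 10 cannot apply there
e.g. op1, op3, op2, op5 (pending dropped): illegal at step 4, since op5 load() → 6 cannot apply there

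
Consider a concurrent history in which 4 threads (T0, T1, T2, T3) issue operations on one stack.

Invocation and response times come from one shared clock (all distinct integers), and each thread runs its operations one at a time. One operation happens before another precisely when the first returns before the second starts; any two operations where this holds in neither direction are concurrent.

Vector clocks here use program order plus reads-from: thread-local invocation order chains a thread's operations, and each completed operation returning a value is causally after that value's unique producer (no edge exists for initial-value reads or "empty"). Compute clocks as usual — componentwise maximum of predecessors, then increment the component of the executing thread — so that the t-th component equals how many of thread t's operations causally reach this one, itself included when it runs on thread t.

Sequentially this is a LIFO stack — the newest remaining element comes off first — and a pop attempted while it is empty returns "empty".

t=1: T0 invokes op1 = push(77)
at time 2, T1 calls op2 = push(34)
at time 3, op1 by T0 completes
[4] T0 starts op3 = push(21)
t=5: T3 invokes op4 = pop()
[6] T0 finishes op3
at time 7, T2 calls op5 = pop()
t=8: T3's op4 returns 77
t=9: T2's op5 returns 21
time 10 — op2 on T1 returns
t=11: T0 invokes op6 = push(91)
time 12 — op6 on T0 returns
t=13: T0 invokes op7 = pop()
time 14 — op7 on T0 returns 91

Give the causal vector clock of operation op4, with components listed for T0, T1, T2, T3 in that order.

op2, invoked 2, has no incoming edges; only T1's bump applies → (0, 1, 0, 0)
op1, invoked 1, has no incoming edges; only T0's bump applies → (1, 0, 0, 0)
merge at op4 (invoked 5): VC(op1)=(1, 0, 0, 0), own-thread bump on T3 → (1, 0, 0, 1)
merge at op3 (invoked 4): VC(op1)=(1, 0, 0, 0), own-thread bump on T0 → (2, 0, 0, 0)
merge at op5 (invoked 7): VC(op3)=(2, 0, 0, 0), own-thread bump on T2 → (2, 0, 1, 0)
merge at op6 (invoked 11): VC(op3)=(2, 0, 0, 0), own-thread bump on T0 → (3, 0, 0, 0)
merge at op7 (invoked 13): VC(op6)=(3, 0, 0, 0), own-thread bump on T0 → (4, 0, 0, 0)
target: VC(op4) = (1, 0, 0, 1)

(1, 0, 0, 1)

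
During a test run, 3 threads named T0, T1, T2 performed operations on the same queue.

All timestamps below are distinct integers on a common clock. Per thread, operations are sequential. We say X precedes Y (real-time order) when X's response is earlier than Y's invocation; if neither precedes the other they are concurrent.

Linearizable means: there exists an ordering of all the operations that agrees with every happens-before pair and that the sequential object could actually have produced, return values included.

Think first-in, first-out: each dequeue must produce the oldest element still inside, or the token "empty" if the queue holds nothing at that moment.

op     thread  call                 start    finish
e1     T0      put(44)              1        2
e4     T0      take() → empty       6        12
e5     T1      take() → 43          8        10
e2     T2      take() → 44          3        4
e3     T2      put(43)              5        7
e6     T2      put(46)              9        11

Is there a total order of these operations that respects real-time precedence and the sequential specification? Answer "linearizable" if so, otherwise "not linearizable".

linearizable

a witness: e1, e2, e3, e5, e4, e6
step 1: e1 put(44) — queue <44>
step 2: e2 take() → 44 — queue <>
step 3: e3 put(43) — queue <43>
step 4: e5 take() → 43 — queue <>
step 5: e4 take() → empty — queue <>
step 6: e6 put(46) — queue <46>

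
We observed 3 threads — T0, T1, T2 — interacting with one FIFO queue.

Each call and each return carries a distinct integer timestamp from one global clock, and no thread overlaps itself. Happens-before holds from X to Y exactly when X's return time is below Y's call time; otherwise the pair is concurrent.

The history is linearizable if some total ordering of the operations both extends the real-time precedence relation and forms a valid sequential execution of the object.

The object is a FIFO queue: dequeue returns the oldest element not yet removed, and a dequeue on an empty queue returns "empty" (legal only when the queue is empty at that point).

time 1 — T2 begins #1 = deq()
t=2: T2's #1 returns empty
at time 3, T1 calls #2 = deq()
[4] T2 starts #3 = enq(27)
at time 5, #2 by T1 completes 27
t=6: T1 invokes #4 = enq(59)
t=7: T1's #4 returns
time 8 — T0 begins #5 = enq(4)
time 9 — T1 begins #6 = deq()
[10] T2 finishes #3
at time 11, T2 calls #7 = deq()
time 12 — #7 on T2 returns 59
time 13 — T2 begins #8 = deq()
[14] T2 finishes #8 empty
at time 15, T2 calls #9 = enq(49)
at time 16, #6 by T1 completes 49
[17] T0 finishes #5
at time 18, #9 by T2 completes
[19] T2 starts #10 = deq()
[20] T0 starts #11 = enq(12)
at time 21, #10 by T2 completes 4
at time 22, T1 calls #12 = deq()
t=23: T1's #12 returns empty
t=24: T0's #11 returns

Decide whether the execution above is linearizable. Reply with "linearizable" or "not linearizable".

a witness: #1, #3, #2, #4, #7, #8, #9, #5, #6, #10, #12, #11
1. #1 deq() → empty, leaving queue <>
2. #3 enq(27), leaving queue <27>
3. #2 deq() → 27, leaving queue <>
4. #4 enq(59), leaving queue <59>
5. #7 deq() → 59, leaving queue <>
6. #8 deq() → empty, leaving queue <>
7. #9 enq(49), leaving queue <49>
8. #5 enq(4), leaving queue <49,4>
9. #6 deq() → 49, leaving queue <4>
10. #10 deq() → 4, leaving queue <>
11. #12 deq() → empty, leaving queue <>
12. #11 enq(12), leaving queue <12>

linearizable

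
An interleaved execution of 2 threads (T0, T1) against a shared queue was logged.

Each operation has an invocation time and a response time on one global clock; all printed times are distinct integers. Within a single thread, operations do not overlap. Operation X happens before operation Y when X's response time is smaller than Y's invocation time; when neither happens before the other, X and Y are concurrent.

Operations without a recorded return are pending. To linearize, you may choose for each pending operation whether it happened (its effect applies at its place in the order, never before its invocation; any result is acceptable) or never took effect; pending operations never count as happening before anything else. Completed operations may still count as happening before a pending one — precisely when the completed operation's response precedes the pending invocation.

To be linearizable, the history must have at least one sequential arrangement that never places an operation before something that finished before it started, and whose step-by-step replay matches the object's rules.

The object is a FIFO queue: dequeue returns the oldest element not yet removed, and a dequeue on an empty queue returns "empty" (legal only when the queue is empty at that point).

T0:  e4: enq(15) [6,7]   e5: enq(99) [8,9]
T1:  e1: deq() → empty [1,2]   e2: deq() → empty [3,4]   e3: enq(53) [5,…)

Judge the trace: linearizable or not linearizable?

witness order: e1, e2, e3, e4, e5
step 1: e1 deq() → empty — queue <>
step 2: e2 deq() → empty — queue <>
step 3: e3 enq(53) (pending, included) — queue <53>
step 4: e4 enq(15) — queue <53,15>
step 5: e5 enq(99) — queue <53,15,99>

linearizable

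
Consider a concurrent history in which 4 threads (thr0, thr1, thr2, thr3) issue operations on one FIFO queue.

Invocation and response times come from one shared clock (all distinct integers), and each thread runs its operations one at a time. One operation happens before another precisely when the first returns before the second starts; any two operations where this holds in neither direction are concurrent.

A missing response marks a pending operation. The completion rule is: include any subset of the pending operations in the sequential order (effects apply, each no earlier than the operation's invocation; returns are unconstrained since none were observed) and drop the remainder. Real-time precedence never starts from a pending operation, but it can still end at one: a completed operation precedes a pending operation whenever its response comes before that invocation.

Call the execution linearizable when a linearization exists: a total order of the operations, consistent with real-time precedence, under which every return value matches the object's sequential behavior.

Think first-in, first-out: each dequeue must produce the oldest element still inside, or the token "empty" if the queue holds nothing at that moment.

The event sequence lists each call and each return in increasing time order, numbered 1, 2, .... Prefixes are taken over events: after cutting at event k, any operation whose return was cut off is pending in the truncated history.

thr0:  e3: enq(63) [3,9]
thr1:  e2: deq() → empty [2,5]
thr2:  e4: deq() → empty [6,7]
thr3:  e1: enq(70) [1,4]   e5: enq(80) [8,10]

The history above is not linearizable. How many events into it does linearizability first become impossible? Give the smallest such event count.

events 1..6 are still linearizable — one witness is e2, e1:
after step 1 (e2 deq() → empty): queue <>
after step 2 (e1 enq(70)): queue <70>
adding event 7 (e4 responds at 7) leaves no legal real-time order
include/drop combinations of the 1 pending operation (e3) were all tried; none helps
take e1, e2, e4 (pending dropped): step 2 already fails, because e2 deq() → empty cannot occur there
take e2, e1, e4 (pending dropped): step 3 already fails, because e4 deq() → empty cannot occur there

7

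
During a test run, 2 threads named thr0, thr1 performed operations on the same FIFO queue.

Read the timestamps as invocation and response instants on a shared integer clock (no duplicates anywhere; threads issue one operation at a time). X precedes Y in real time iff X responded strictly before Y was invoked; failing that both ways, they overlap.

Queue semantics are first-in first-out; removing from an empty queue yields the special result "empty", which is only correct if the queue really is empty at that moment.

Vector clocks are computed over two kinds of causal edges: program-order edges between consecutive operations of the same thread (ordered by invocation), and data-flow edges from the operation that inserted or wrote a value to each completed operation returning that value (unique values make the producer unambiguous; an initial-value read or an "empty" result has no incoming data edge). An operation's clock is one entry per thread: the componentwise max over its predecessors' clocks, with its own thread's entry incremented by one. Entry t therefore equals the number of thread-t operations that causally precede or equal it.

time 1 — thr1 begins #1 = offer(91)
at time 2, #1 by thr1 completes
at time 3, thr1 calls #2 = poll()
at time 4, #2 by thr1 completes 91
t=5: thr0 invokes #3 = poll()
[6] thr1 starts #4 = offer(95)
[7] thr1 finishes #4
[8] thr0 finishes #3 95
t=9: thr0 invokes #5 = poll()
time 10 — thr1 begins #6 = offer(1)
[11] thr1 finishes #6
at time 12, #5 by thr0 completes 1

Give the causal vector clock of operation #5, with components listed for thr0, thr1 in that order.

(2, 4)

#1, invoked 1, has no incoming edges; only thr1's bump applies → (0, 1)
VC(#2, invoked at 3): max of VC(#1)=(0, 1), then +1 on thread thr1 → (0, 2)
VC(#4, invoked at 6): max of VC(#2)=(0, 2), then +1 on thread thr1 → (0, 3)
VC(#6, invoked at 10): max of VC(#4)=(0, 3), then +1 on thread thr1 → (0, 4)
VC(#3, invoked at 5): max of VC(#4)=(0, 3), then +1 on thread thr0 → (1, 3)
VC(#5, invoked at 9): max of VC(#3)=(1, 3), VC(#6)=(0, 4), then +1 on thread thr0 → (2, 4)
target: VC(#5) = (2, 4)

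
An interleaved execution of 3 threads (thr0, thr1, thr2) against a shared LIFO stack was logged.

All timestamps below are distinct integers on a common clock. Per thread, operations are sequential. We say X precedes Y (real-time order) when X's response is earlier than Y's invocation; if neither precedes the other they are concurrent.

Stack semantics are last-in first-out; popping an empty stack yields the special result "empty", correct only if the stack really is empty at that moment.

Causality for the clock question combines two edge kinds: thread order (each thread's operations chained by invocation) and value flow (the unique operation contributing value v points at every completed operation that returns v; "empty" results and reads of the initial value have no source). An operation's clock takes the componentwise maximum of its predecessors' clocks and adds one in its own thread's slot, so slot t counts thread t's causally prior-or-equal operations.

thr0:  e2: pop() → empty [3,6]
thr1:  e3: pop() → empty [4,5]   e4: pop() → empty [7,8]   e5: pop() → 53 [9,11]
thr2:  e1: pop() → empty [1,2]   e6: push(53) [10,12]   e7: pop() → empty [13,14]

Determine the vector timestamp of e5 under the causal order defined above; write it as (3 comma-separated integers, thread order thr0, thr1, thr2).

no predecessors for e1 (invoked 1): thr2 increments from zero → (0, 0, 1)
no predecessors for e3 (invoked 4): thr1 increments from zero → (0, 1, 0)
no predecessors for e2 (invoked 3): thr0 increments from zero → (1, 0, 0)
VC(e6, invoked at 10): max of VC(e1)=(0, 0, 1), then +1 on thread thr2 → (0, 0, 2)
VC(e4, invoked at 7): max of VC(e3)=(0, 1, 0), then +1 on thread thr1 → (0, 2, 0)
VC(e7, invoked at 13): max of VC(e6)=(0, 0, 2), then +1 on thread thr2 → (0, 0, 3)
VC(e5, invoked at 9): max of VC(e4)=(0, 2, 0), VC(e6)=(0, 0, 2), then +1 on thread thr1 → (0, 3, 2)
target: VC(e5) = (0, 3, 2)

(0, 3, 2)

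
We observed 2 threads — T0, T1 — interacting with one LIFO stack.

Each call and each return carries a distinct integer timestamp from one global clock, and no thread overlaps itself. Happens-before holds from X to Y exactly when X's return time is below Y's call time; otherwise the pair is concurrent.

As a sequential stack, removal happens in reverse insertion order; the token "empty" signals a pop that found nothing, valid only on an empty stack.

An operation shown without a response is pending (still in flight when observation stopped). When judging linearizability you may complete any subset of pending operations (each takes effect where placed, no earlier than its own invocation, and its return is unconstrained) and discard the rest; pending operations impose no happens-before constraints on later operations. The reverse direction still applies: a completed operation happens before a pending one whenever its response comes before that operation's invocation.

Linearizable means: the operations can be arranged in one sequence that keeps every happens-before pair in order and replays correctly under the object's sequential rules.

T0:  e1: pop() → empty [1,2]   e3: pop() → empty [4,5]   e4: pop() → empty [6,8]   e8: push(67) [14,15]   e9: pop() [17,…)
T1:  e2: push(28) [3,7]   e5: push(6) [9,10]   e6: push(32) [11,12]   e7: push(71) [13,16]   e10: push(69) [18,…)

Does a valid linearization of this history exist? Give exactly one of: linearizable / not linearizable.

linearizable

witness order: e1, e3, e4, e2, e5, e6, e7, e8
step 1: e1 pop() → empty — stack <>
step 2: e3 pop() → empty — stack <>
step 3: e4 pop() → empty — stack <>
step 4: e2 push(28) — stack <28>
step 5: e5 push(6) — stack <28,6>
step 6: e6 push(32) — stack <28,6,32>
step 7: e7 push(71) — stack <28,6,32,71>
step 8: e8 push(67) — stack <28,6,32,71,67>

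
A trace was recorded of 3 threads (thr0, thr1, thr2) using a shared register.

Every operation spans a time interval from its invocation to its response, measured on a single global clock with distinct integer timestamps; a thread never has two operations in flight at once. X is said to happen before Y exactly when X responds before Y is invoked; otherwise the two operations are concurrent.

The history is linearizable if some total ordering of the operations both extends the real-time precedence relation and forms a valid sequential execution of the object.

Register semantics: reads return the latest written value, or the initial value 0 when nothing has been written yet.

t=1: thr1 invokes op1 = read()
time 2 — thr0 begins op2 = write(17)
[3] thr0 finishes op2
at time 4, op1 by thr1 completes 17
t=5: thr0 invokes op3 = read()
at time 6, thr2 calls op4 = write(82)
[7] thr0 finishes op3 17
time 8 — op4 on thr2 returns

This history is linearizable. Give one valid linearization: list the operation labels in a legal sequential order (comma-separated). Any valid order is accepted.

1. op2 write(17), leaving value 17
2. op1 read() → 17, leaving value 17
3. op3 read() → 17, leaving value 17
4. op4 write(82), leaving value 82

op2, op1, op3, op4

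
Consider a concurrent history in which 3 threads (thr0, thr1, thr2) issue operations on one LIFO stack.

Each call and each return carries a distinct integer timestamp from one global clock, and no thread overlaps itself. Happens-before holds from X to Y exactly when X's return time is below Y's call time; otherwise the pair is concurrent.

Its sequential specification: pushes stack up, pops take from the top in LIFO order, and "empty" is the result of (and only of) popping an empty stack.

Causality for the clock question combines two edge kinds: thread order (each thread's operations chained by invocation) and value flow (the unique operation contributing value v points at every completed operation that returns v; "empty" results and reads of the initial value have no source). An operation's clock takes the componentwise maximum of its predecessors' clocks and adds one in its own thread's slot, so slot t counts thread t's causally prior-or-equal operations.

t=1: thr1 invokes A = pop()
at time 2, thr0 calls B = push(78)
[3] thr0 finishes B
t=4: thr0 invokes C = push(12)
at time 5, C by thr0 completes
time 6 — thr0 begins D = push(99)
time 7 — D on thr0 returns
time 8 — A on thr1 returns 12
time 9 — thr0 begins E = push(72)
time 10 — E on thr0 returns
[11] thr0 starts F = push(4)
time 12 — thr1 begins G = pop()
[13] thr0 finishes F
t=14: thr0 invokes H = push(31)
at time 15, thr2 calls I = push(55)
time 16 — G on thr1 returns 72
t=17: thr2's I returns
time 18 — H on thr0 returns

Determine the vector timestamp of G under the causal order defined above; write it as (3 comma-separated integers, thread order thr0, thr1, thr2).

no predecessors for I (invoked 15): thr2 increments from zero → (0, 0, 1)
no predecessors for B (invoked 2): thr0 increments from zero → (1, 0, 0)
merge at C (invoked 4): VC(B)=(1, 0, 0), own-thread bump on thr0 → (2, 0, 0)
merge at A (invoked 1): VC(C)=(2, 0, 0), own-thread bump on thr1 → (2, 1, 0)
merge at D (invoked 6): VC(C)=(2, 0, 0), own-thread bump on thr0 → (3, 0, 0)
merge at E (invoked 9): VC(D)=(3, 0, 0), own-thread bump on thr0 → (4, 0, 0)
merge at F (invoked 11): VC(E)=(4, 0, 0), own-thread bump on thr0 → (5, 0, 0)
merge at G (invoked 12): VC(A)=(2, 1, 0), VC(E)=(4, 0, 0), own-thread bump on thr1 → (4, 2, 0)
merge at H (invoked 14): VC(F)=(5, 0, 0), own-thread bump on thr0 → (6, 0, 0)
target: VC(G) = (4, 2, 0)

(4, 2, 0)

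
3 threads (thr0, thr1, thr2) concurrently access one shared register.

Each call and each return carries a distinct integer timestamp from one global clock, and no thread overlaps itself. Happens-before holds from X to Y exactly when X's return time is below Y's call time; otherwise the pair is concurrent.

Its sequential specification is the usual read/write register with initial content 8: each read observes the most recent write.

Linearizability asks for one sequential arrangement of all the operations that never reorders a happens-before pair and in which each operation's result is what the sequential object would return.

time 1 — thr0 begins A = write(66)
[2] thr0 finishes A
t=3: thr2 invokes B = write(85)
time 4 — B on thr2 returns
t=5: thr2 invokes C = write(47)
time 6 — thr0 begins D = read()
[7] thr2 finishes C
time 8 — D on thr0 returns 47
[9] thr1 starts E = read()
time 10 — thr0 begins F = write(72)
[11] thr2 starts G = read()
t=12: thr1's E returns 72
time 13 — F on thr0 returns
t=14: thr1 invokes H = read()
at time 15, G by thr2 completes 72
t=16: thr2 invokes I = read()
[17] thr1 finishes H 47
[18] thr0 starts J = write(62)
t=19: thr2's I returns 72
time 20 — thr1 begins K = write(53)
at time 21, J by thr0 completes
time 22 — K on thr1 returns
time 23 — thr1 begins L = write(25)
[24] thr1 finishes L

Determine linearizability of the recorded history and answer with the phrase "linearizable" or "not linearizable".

not linearizable

the violation lands at event 17, H's response at time 17: events 1..16 linearize, events 1..17 do not
all 16 real-time-respecting orders fail — 8 completed register operations, no legal replay
completion choices over the 1 pending operation (I) were checked; none helps
e.g. A, B, C, D, E, F, G, H (pending dropped): illegal at step 5, since E read() → 72 cannot apply there
e.g. A, B, C, D, E, F, H, G (pending dropped): illegal at step 5, since E read() → 72 cannot apply there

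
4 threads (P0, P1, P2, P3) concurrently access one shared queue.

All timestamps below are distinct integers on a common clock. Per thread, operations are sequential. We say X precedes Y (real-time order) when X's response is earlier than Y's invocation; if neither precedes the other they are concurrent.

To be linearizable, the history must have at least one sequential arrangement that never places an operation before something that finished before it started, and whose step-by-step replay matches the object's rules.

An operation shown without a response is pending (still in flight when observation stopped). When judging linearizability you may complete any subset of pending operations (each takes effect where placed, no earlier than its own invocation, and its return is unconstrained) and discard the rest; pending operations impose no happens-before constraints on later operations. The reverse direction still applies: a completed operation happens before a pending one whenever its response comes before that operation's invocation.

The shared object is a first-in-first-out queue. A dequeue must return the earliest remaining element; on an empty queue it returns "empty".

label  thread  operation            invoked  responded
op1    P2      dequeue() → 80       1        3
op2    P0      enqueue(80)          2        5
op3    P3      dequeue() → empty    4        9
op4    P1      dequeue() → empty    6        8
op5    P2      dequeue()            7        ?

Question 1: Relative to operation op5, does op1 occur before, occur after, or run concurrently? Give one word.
op1 spans [1,3], op5 spans [7,…)
resp(op1)=3 < inv(op5)=7

before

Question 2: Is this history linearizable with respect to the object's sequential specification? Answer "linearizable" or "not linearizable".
one valid linearization: op2, op1, op3, op4
step 1: op2 enqueue(80) — queue <80>
step 2: op1 dequeue() → 80 — queue <>
step 3: op3 dequeue() → empty — queue <>
step 4: op4 dequeue() → empty — queue <>

linearizable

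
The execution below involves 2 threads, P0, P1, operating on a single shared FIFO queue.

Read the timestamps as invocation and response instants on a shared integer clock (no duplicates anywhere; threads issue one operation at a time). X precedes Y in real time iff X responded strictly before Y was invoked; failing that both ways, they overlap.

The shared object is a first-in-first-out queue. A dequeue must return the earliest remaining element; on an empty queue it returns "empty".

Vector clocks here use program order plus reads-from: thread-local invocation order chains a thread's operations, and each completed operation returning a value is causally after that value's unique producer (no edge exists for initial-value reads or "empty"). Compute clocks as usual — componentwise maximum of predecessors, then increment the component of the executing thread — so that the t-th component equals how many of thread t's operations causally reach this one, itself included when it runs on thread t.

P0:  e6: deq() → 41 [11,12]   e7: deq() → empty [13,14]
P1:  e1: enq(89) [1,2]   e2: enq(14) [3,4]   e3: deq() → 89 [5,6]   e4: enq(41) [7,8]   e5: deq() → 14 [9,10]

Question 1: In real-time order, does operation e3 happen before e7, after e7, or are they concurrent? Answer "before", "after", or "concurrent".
before

e3 spans [5,6], e7 spans [13,14]
resp(e3)=6 < inv(e7)=13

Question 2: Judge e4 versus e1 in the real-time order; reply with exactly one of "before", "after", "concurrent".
after

e4 spans [7,8], e1 spans [1,2]
resp(e1)=2 < inv(e4)=7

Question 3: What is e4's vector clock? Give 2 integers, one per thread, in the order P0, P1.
(0, 4)

e1, invoked 1, has no incoming edges; only P1's bump applies → (0, 1)
VC(e2, invoked at 3): max of VC(e1)=(0, 1), then +1 on thread P1 → (0, 2)
VC(e3, invoked at 5): max of VC(e1)=(0, 1), VC(e2)=(0, 2), then +1 on thread P1 → (0, 3)
VC(e4, invoked at 7): max of VC(e3)=(0, 3), then +1 on thread P1 → (0, 4)
VC(e5, invoked at 9): max of VC(e2)=(0, 2), VC(e4)=(0, 4), then +1 on thread P1 → (0, 5)
VC(e6, invoked at 11): max of VC(e4)=(0, 4), then +1 on thread P0 → (1, 4)
VC(e7, invoked at 13): max of VC(e6)=(1, 4), then +1 on thread P0 → (2, 4)
target: VC(e4) = (0, 4)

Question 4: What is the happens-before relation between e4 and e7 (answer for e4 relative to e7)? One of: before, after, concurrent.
before

e4 spans [7,8], e7 spans [13,14]
resp(e4)=8 < inv(e7)=13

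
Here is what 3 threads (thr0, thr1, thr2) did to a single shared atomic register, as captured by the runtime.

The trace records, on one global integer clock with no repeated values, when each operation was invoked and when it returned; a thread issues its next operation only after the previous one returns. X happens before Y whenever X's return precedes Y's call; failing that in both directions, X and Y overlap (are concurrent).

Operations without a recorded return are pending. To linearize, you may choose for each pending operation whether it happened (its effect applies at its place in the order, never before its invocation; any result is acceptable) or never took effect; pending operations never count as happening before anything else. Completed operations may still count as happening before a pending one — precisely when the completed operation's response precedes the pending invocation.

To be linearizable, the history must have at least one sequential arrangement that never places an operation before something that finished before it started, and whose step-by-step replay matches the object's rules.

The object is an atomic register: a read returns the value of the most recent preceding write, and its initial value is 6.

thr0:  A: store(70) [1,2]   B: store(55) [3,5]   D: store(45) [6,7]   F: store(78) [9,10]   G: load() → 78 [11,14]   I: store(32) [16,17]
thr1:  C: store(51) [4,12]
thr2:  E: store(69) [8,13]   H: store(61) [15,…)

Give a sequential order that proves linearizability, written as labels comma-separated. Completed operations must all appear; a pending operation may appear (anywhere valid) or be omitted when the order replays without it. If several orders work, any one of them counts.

after step 1 (A store(70)): value 70
after step 2 (B store(55)): value 55
after step 3 (C store(51)): value 51
after step 4 (D store(45)): value 45
after step 5 (E store(69)): value 69
after step 6 (F store(78)): value 78
after step 7 (G load() → 78): value 78
after step 8 (H store(61) (pending, included)): value 61
after step 9 (I store(32)): value 32

A, B, C, D, E, F, G, H, I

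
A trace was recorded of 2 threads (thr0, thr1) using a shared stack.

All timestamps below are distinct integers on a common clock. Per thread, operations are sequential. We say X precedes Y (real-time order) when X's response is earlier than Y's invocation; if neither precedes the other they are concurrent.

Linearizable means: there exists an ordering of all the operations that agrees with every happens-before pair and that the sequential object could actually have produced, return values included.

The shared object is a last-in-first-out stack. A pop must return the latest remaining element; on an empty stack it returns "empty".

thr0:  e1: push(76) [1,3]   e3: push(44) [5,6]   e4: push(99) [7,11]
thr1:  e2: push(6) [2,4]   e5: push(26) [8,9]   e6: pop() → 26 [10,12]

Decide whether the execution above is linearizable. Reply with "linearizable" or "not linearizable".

linearizable

one valid linearization: e1, e2, e3, e4, e5, e6
after step 1 (e1 push(76)): stack <76>
after step 2 (e2 push(6)): stack <76,6>
after step 3 (e3 push(44)): stack <76,6,44>
after step 4 (e4 push(99)): stack <76,6,44,99>
after step 5 (e5 push(26)): stack <76,6,44,99,26>
after step 6 (e6 pop() → 26): stack <76,6,44,99>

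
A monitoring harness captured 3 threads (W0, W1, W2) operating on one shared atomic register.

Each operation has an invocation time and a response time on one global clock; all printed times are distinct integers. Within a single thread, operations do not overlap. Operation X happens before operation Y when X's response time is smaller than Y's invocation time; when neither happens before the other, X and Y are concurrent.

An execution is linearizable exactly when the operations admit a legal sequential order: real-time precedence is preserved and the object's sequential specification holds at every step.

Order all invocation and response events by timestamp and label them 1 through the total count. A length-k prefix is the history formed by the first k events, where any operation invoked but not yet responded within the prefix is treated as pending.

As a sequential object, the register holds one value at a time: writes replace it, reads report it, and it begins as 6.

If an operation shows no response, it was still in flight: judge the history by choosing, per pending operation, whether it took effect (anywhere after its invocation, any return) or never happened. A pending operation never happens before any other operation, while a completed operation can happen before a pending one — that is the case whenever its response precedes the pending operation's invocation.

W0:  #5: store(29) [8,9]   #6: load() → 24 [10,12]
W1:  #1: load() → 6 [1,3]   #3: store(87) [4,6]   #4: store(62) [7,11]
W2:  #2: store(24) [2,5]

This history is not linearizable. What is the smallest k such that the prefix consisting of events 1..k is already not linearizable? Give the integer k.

a valid linearization of events 1..11 exists, for instance #1, #2, #3, #4, #5:
after step 1 (#1 load() → 6): value 6
after step 2 (#2 store(24)): value 24
after step 3 (#3 store(87)): value 87
after step 4 (#4 store(62)): value 62
after step 5 (#5 store(29)): value 29
with event 12 included (#6 responding at time 12), all real-time-consistent orders fail
e.g. #1, #2, #3, #4, #5, #6: illegal at step 6, since #6 load() → 24 cannot apply there
e.g. #1, #2, #3, #5, #4, #6: illegal at step 6, since #6 load() → 24 cannot apply there

12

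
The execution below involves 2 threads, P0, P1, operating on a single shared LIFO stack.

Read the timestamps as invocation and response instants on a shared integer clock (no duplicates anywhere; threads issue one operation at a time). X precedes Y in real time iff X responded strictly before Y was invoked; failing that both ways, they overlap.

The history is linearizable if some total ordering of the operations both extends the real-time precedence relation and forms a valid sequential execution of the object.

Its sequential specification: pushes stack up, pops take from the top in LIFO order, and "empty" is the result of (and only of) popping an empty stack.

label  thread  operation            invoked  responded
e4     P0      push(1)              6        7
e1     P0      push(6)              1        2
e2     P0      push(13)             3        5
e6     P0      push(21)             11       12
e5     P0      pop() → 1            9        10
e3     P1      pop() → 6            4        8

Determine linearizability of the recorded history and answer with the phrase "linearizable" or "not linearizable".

linearizable

a witness: e1, e3, e2, e4, e5, e6
step 1: e1 push(6) — stack <6>
step 2: e3 pop() → 6 — stack <>
step 3: e2 push(13) — stack <13>
step 4: e4 push(1) — stack <13,1>
step 5: e5 pop() → 1 — stack <13>
step 6: e6 push(21) — stack <13,21>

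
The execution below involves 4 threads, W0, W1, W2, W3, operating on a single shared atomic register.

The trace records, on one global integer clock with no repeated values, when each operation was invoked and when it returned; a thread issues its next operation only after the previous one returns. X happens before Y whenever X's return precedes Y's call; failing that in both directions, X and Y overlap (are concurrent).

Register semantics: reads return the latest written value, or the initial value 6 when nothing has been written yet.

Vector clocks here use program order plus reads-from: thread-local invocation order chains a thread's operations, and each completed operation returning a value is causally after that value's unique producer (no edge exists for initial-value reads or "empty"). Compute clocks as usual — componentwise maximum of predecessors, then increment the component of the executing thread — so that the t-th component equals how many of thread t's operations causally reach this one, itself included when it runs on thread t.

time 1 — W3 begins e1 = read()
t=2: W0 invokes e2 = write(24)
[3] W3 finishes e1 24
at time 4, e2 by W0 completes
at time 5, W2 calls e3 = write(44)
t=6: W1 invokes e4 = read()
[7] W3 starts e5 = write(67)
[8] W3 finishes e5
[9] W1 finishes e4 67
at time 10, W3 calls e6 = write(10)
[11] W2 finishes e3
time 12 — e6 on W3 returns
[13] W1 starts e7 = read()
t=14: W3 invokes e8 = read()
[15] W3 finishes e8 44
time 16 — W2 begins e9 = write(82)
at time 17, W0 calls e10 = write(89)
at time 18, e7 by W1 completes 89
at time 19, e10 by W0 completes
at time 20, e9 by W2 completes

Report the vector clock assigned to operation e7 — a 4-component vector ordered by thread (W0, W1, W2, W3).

e3 (invocation 5): nothing precedes it; W2's component alone gives (0, 0, 1, 0)
e2 (invocation 2): nothing precedes it; W0's component alone gives (1, 0, 0, 0)
e9, invoked 16, takes VC(e3)=(0, 0, 1, 0) under max, adds 1 for W2 → (0, 0, 2, 0)
e1, invoked 1, takes VC(e2)=(1, 0, 0, 0) under max, adds 1 for W3 → (1, 0, 0, 1)
e10, invoked 17, takes VC(e2)=(1, 0, 0, 0) under max, adds 1 for W0 → (2, 0, 0, 0)
e5, invoked 7, takes VC(e1)=(1, 0, 0, 1) under max, adds 1 for W3 → (1, 0, 0, 2)
e6, invoked 10, takes VC(e5)=(1, 0, 0, 2) under max, adds 1 for W3 → (1, 0, 0, 3)
e4, invoked 6, takes VC(e5)=(1, 0, 0, 2) under max, adds 1 for W1 → (1, 1, 0, 2)
e8, invoked 14, takes VC(e3)=(0, 0, 1, 0), VC(e6)=(1, 0, 0, 3) under max, adds 1 for W3 → (1, 0, 1, 4)
e7, invoked 13, takes VC(e4)=(1, 1, 0, 2), VC(e10)=(2, 0, 0, 0) under max, adds 1 for W1 → (2, 2, 0, 2)
target: VC(e7) = (2, 2, 0, 2)

(2, 2, 0, 2)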